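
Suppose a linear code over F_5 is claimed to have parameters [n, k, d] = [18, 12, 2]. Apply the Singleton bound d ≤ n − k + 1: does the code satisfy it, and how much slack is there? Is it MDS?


Singleton RHS = n − k + 1 = 7, slack = 5, bound satisfied, not MDS.

Singleton bound: d ≤ n − k + 1.
Here n = 18, k = 12, so n − k + 1 = 7.
Given d = 2, check d ≤ 7: YES.
Slack = (n − k + 1) − d = 5.
The code is NOT MDS (slack = 5 > 0).
Description: the claimed parameters are [18, 12, 2]_5; such a code would be non-MDS.


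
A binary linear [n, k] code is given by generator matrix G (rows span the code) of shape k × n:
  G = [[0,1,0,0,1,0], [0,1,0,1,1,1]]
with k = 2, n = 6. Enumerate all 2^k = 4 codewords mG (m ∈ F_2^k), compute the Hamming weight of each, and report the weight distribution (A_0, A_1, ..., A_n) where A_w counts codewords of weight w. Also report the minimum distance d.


Weight distribution: A_0 = 1, A_2 = 2, A_4 = 1. Minimum distance d = 2.

Enumerate all 2^2 = 4 messages m ∈ F_2^2.
For each, compute codeword c = mG in F_2^6, then tally its weight.
  m = 00 → c = 000000, weight = 0.
  m = 10 → c = 010010, weight = 2.
  m = 01 → c = 010111, weight = 4.
  m = 11 → c = 000101, weight = 2.
Tally weights:
  weight 0: 1 codewords.
  weight 2: 2 codewords.
  weight 4: 1 codewords.
Minimum distance d = smallest w > 0 with A_w > 0 = 2.
Sanity: Σ A_w = 4 = 2^2 = 4 ✓.


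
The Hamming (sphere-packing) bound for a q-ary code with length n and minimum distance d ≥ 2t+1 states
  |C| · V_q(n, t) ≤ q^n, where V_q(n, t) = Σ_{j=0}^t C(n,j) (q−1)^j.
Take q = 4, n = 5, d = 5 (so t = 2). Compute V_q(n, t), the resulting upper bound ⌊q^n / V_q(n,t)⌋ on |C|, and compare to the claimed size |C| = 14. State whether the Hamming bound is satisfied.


V_q(n, t) = 106, q^n = 1024, Hamming bound = 9, |C| = 14 > bound (violated).

Step 1: Compute V_q(n, t) = Σ_{j=0}^2 C(n, j) (q−1)^j.
  j = 0: C(5,0)·(3)^0 = 1·1 = 1.
  j = 1: C(5,1)·(3)^1 = 5·3 = 15.
  j = 2: C(5,2)·(3)^2 = 10·9 = 90.
  V_q(n, t) = 1 + 15 + 90 = 106.
Step 2: q^n = 4^5 = 1024.
Step 3: Hamming bound ⌊q^n / V_q(n,t)⌋ = ⌊1024/106⌋ = 9.
Step 4: Compare |C| = 14 to 9: violated.
The claimed |C| lies above the Hamming bound, so no 4-ary code of length 5 with d ≥ 5 can have 14 codewords.


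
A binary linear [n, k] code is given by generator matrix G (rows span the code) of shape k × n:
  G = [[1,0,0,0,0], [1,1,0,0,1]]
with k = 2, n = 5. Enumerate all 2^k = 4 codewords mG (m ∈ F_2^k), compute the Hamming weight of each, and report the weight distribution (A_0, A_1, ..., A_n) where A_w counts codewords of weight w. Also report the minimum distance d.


Weight distribution: A_0 = 1, A_1 = 1, A_2 = 1, A_3 = 1. Minimum distance d = 1.

Enumerate all 2^2 = 4 messages m ∈ F_2^2.
For each, compute codeword c = mG in F_2^5, then tally its weight.
  m = 00 → c = 00000, weight = 0.
  m = 10 → c = 10000, weight = 1.
  m = 01 → c = 11001, weight = 3.
  m = 11 → c = 01001, weight = 2.
Tally weights:
  weight 0: 1 codewords.
  weight 1: 1 codewords.
  weight 2: 1 codewords.
  weight 3: 1 codewords.
Minimum distance d = smallest w > 0 with A_w > 0 = 1.
Sanity: Σ A_w = 4 = 2^2 = 4 ✓.


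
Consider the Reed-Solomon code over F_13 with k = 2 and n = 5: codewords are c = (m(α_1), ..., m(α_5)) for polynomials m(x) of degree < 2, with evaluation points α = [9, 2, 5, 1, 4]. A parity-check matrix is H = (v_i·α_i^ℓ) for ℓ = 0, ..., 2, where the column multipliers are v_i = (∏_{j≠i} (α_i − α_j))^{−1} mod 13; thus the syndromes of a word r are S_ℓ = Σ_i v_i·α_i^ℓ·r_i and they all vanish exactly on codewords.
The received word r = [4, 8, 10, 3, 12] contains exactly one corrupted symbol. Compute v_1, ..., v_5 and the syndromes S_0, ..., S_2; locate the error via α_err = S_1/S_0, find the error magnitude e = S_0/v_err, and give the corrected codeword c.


S = (5, 7, 2), error at position 5, error magnitude e = 7, c = [4, 8, 10, 3, 5].

Step 1: column multipliers v_i = (∏_{j≠i}(α_i − α_j))^{−1} mod 13.
  i = 1 (α = 9): (9−2)(9−5)(9−1)(9−4) = 7·4·8·5 = 1120 ≡ 2, so v_1 = 2^{−1} = 7 (mod 13).
  i = 2 (α = 2): (2−9)(2−5)(2−1)(2−4) = (−7)·(−3)·1·(−2) = −42 ≡ 10, so v_2 = 10^{−1} = 4 (mod 13).
  i = 3 (α = 5): (5−9)(5−2)(5−1)(5−4) = (−4)·3·4·1 = −48 ≡ 4, so v_3 = 4^{−1} = 10 (mod 13).
  i = 4 (α = 1): (1−9)(1−2)(1−5)(1−4) = (−8)·(−1)·(−4)·(−3) = 96 ≡ 5, so v_4 = 5^{−1} = 8 (mod 13).
  i = 5 (α = 4): (4−9)(4−2)(4−5)(4−1) = (−5)·2·(−1)·3 = 30 ≡ 4, so v_5 = 4^{−1} = 10 (mod 13).
  v = [7, 4, 10, 8, 10].
Step 2: syndromes of r = [4, 8, 10, 3, 12] (all sums mod 13).
  S_0 = Σ v_i r_i = 7·4 + 4·8 + 10·10 + 8·3 + 10·12 = 304 ≡ 5.
  S_1 = Σ v_i α_i r_i = 7·9·4 + 4·2·8 + 10·5·10 + 8·1·3 + 10·4·12 = 1320 ≡ 7.
  α_i^2 mod 13 = [3, 4, 12, 1, 3].
  S_2 = Σ v_i α_i^2 r_i = 7·3·4 + 4·4·8 + 10·12·10 + 8·1·3 + 10·3·12 = 1796 ≡ 2.
  S = (5, 7, 2) ≠ 0, so r is not a codeword (an error is present).
Step 3: locate the error. For a single error e at position i, S_ℓ = v_i·e·α_i^ℓ, so α_err = S_1/S_0.
  S_0^{−1} = 5^{−1} = 8 (mod 13), so α_err = 7·8 = 56 ≡ 4 = α_5. Error position i = 5.
  Consistency check: S_2/S_1 = 2·2 = 4 ≡ 4 = α_err ✓ (single-error assumption holds).
Step 4: error magnitude e = S_0/v_5 = S_0·∏_{j≠5}(α_5 − α_j) = 5·4 = 20 ≡ 7 (mod 13).
Step 5: correct position 5: c_5 = r_5 − e = 12 − 7 ≡ 5 (mod 13). Hence c = [4, 8, 10, 3, 5].
  Check: interpolating c through the α_i gives m(x) = 11 + 5·x (degree < 2) with m(α_i) = c_i for every i, so c is indeed a codeword.


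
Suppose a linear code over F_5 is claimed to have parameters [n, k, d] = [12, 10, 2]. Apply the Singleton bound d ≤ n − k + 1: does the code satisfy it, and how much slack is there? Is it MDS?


Singleton RHS = n − k + 1 = 3, slack = 1, bound satisfied, not MDS.

Singleton bound: d ≤ n − k + 1.
Here n = 12, k = 10, so n − k + 1 = 3.
Given d = 2, check d ≤ 3: YES.
Slack = (n − k + 1) − d = 1.
The code is NOT MDS (slack = 1 > 0).
Description: the claimed parameters are [12, 10, 2]_5; such a code would be non-MDS.


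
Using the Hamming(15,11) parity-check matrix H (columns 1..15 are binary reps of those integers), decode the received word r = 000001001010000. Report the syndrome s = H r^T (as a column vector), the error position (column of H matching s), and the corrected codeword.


s = (0, 1, 0, 0)^T, error position = 4, corrected codeword c = 000101001010000

Compute s = H r^T mod 2 one row at a time:
  s_1 = 0 + 1 + 0 + 1 + 0 + 0 + 0 + 0 = 2 ≡ 0 (mod 2).
  s_2 = 0 + 0 + 1 + 0 + 0 + 0 + 0 + 0 = 1 ≡ 1 (mod 2).
  s_3 = 0 + 0 + 1 + 0 + 0 + 1 + 0 + 0 = 2 ≡ 0 (mod 2).
  s_4 = 0 + 0 + 0 + 0 + 1 + 1 + 0 + 0 = 2 ≡ 0 (mod 2).
s = (0, 1, 0, 0)^T — this equals column 4 of H (binary 0100), so error is at position 4.
Correct: flip bit 4 of r = 000001001010000 to get c = 000101001010000.


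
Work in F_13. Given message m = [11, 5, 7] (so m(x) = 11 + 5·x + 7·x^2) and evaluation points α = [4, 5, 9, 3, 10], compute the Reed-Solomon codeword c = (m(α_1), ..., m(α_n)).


c = [0, 3, 12, 11, 7]

Message polynomial: m(x) = 11 + 5·x + 7·x^2 (mod 13).
For each evaluation point α_i, compute m(α_i) mod 13:
  α_1 = 4: Horner steps 7 → 7 → 0, so m(4) = 0.
  α_2 = 5: Horner steps 7 → 1 → 3, so m(5) = 3.
  α_3 = 9: Horner steps 7 → 3 → 12, so m(9) = 12.
  α_4 = 3: Horner steps 7 → 0 → 11, so m(3) = 11.
  α_5 = 10: Horner steps 7 → 10 → 7, so m(10) = 7.
Codeword c = [0, 3, 12, 11, 7] ∈ F_13^5.


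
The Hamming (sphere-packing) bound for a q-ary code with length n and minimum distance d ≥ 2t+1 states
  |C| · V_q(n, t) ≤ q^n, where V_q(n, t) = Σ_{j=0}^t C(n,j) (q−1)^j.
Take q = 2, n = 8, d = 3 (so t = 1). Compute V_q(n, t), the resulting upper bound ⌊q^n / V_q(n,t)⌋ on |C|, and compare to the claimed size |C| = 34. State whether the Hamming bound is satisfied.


V_q(n, t) = 9, q^n = 256, Hamming bound = 28, |C| = 34 > bound (violated).

Step 1: Compute V_q(n, t) = Σ_{j=0}^1 C(n, j) (q−1)^j.
  j = 0: C(8,0)·(1)^0 = 1·1 = 1.
  j = 1: C(8,1)·(1)^1 = 8·1 = 8.
  V_q(n, t) = 1 + 8 = 9.
Step 2: q^n = 2^8 = 256.
Step 3: Hamming bound ⌊q^n / V_q(n,t)⌋ = ⌊256/9⌋ = 28.
Step 4: Compare |C| = 34 to 28: violated.
The claimed |C| lies above the Hamming bound, so no 2-ary code of length 8 with d ≥ 3 can have 34 codewords.


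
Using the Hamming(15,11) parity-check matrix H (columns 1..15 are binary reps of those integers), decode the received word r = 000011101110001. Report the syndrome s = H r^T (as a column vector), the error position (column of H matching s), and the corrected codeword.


s = (0, 0, 1, 1)^T, error position = 3, corrected codeword c = 001011101110001

Compute s = H r^T mod 2 one row at a time:
  s_1 = 0 + 1 + 1 + 1 + 0 + 0 + 0 + 1 = 4 ≡ 0 (mod 2).
  s_2 = 0 + 1 + 1 + 1 + 0 + 0 + 0 + 1 = 4 ≡ 0 (mod 2).
  s_3 = 0 + 0 + 1 + 1 + 1 + 1 + 0 + 1 = 5 ≡ 1 (mod 2).
  s_4 = 0 + 0 + 1 + 1 + 1 + 1 + 0 + 1 = 5 ≡ 1 (mod 2).
s = (0, 0, 1, 1)^T — this equals column 3 of H (binary 0011), so error is at position 3.
Correct: flip bit 3 of r = 000011101110001 to get c = 001011101110001.


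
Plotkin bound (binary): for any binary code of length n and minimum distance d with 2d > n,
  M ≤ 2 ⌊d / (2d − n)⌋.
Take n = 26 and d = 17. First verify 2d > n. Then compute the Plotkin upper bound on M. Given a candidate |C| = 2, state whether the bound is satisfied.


Plotkin bound M ≤ 4; given |C| = 2 ≤ bound (satisfied).

Check applicability: 2d = 34, n = 26.
2d − n = 8 > 0, so Plotkin applies.
Compute d/(2d−n) = 17/8 ≈ 2.1250.
⌊d/(2d−n)⌋ = 2.
Plotkin bound: M ≤ 2·2 = 4.
Given |C| = 2, check: satisfied.
This |C| is below the Plotkin bound.


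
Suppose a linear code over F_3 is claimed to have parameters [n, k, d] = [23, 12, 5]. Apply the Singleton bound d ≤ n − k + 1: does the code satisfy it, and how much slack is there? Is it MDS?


Singleton RHS = n − k + 1 = 12, slack = 7, bound satisfied, not MDS.

Singleton bound: d ≤ n − k + 1.
Here n = 23, k = 12, so n − k + 1 = 12.
Given d = 5, check d ≤ 12: YES.
Slack = (n − k + 1) − d = 7.
The code is NOT MDS (slack = 7 > 0).
Description: the claimed parameters are [23, 12, 5]_3; such a code would be non-MDS.


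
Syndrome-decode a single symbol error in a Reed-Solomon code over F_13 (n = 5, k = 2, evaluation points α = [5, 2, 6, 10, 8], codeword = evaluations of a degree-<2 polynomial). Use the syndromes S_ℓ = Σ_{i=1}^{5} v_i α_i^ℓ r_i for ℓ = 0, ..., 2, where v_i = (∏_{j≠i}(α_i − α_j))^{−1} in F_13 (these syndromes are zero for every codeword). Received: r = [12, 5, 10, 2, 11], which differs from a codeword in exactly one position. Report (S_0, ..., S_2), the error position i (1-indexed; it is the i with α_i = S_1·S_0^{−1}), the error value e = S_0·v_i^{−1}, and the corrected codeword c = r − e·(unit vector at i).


S = (3, 11, 10), error at position 5, error magnitude e = 5, c = [12, 5, 10, 2, 6].

Step 1: column multipliers v_i = (∏_{j≠i}(α_i − α_j))^{−1} mod 13.
  i = 1 (α = 5): (5−2)(5−6)(5−10)(5−8) = 3·(−1)·(−5)·(−3) = −45 ≡ 7, so v_1 = 7^{−1} = 2 (mod 13).
  i = 2 (α = 2): (2−5)(2−6)(2−10)(2−8) = (−3)·(−4)·(−8)·(−6) = 576 ≡ 4, so v_2 = 4^{−1} = 10 (mod 13).
  i = 3 (α = 6): (6−5)(6−2)(6−10)(6−8) = 1·4·(−4)·(−2) = 32 ≡ 6, so v_3 = 6^{−1} = 11 (mod 13).
  i = 4 (α = 10): (10−5)(10−2)(10−6)(10−8) = 5·8·4·2 = 320 ≡ 8, so v_4 = 8^{−1} = 5 (mod 13).
  i = 5 (α = 8): (8−5)(8−2)(8−6)(8−10) = 3·6·2·(−2) = −72 ≡ 6, so v_5 = 6^{−1} = 11 (mod 13).
  v = [2, 10, 11, 5, 11].
Step 2: syndromes of r = [12, 5, 10, 2, 11] (all sums mod 13).
  S_0 = Σ v_i r_i = 2·12 + 10·5 + 11·10 + 5·2 + 11·11 = 315 ≡ 3.
  S_1 = Σ v_i α_i r_i = 2·5·12 + 10·2·5 + 11·6·10 + 5·10·2 + 11·8·11 = 1948 ≡ 11.
  α_i^2 mod 13 = [12, 4, 10, 9, 12].
  S_2 = Σ v_i α_i^2 r_i = 2·12·12 + 10·4·5 + 11·10·10 + 5·9·2 + 11·12·11 = 3130 ≡ 10.
  S = (3, 11, 10) ≠ 0, so r is not a codeword (an error is present).
Step 3: locate the error. For a single error e at position i, S_ℓ = v_i·e·α_i^ℓ, so α_err = S_1/S_0.
  S_0^{−1} = 3^{−1} = 9 (mod 13), so α_err = 11·9 = 99 ≡ 8 = α_5. Error position i = 5.
  Consistency check: S_2/S_1 = 10·6 = 60 ≡ 8 = α_err ✓ (single-error assumption holds).
Step 4: error magnitude e = S_0/v_5 = S_0·∏_{j≠5}(α_5 − α_j) = 3·6 = 18 ≡ 5 (mod 13).
Step 5: correct position 5: c_5 = r_5 − e = 11 − 5 ≡ 6 (mod 13). Hence c = [12, 5, 10, 2, 6].
  Check: interpolating c through the α_i gives m(x) = 9 + 11·x (degree < 2) with m(α_i) = c_i for every i, so c is indeed a codeword.


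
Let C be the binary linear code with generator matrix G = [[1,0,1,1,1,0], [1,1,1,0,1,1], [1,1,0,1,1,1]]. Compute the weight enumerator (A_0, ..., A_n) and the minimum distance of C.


Weight distribution: A_0 = 1, A_2 = 2, A_3 = 2, A_4 = 1, A_5 = 2. Minimum distance d = 2.

Enumerate all 2^3 = 8 messages m ∈ F_2^3.
For each, compute codeword c = mG in F_2^6, then tally its weight.
  m = 000 → c = 000000, weight = 0.
  m = 100 → c = 101110, weight = 4.
  m = 010 → c = 111011, weight = 5.
  m = 110 → c = 010101, weight = 3.
  m = 001 → c = 110111, weight = 5.
  m = 101 → c = 011001, weight = 3.
  m = 011 → c = 001100, weight = 2.
  m = 111 → c = 100010, weight = 2.
Tally weights:
  weight 0: 1 codewords.
  weight 2: 2 codewords.
  weight 3: 2 codewords.
  weight 4: 1 codewords.
  weight 5: 2 codewords.
Minimum distance d = smallest w > 0 with A_w > 0 = 2.
Sanity: Σ A_w = 8 = 2^3 = 8 ✓.


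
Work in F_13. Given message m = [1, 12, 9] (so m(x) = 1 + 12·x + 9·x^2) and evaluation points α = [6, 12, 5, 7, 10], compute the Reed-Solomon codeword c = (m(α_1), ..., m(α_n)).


c = [7, 11, 0, 6, 7]

Message polynomial: m(x) = 1 + 12·x + 9·x^2 (mod 13).
For each evaluation point α_i, compute m(α_i) mod 13:
  α_1 = 6: Horner steps 9 → 1 → 7, so m(6) = 7.
  α_2 = 12: Horner steps 9 → 3 → 11, so m(12) = 11.
  α_3 = 5: Horner steps 9 → 5 → 0, so m(5) = 0.
  α_4 = 7: Horner steps 9 → 10 → 6, so m(7) = 6.
  α_5 = 10: Horner steps 9 → 11 → 7, so m(10) = 7.
Codeword c = [7, 11, 0, 6, 7] ∈ F_13^5.


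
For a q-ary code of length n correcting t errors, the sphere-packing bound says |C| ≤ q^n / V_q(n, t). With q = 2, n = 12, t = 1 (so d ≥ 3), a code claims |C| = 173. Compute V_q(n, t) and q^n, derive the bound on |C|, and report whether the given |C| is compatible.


V_q(n, t) = 13, q^n = 4096, Hamming bound = 315, |C| = 173 ≤ bound (satisfied).

Step 1: Compute V_q(n, t) = Σ_{j=0}^1 C(n, j) (q−1)^j.
  j = 0: C(12,0)·(1)^0 = 1·1 = 1.
  j = 1: C(12,1)·(1)^1 = 12·1 = 12.
  V_q(n, t) = 1 + 12 = 13.
Step 2: q^n = 2^12 = 4096.
Step 3: Hamming bound ⌊q^n / V_q(n,t)⌋ = ⌊4096/13⌋ = 315.
Step 4: Compare |C| = 173 to 315: satisfied.
The claimed |C| lies below the Hamming bound.


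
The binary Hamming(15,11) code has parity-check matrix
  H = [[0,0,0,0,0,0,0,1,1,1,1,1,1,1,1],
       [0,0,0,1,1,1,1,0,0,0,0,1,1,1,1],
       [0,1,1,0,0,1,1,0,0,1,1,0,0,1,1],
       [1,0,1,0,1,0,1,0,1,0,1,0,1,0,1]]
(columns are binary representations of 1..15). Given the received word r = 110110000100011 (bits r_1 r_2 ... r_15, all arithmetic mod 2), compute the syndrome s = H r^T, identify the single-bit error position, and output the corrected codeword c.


s = (1, 0, 0, 1)^T, error position = 9, corrected codeword c = 110110001100011

Compute s = H r^T mod 2 one row at a time:
  s_1 = 0 + 0 + 1 + 0 + 0 + 0 + 1 + 1 = 3 ≡ 1 (mod 2).
  s_2 = 1 + 1 + 0 + 0 + 0 + 0 + 1 + 1 = 4 ≡ 0 (mod 2).
  s_3 = 1 + 0 + 0 + 0 + 1 + 0 + 1 + 1 = 4 ≡ 0 (mod 2).
  s_4 = 1 + 0 + 1 + 0 + 0 + 0 + 0 + 1 = 3 ≡ 1 (mod 2).
s = (1, 0, 0, 1)^T — this equals column 9 of H (binary 1001), so error is at position 9.
Correct: flip bit 9 of r = 110110000100011 to get c = 110110001100011.


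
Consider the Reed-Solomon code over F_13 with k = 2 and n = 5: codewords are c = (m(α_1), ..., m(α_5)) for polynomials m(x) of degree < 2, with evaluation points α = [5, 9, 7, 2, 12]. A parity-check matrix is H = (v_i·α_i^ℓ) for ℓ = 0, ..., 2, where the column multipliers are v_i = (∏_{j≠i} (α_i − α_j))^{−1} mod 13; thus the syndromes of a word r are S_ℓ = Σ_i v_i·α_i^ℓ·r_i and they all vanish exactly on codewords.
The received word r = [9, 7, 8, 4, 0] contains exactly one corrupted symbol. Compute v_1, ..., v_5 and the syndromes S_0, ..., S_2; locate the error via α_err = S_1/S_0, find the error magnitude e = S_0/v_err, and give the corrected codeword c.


S = (4, 9, 4), error at position 5, error magnitude e = 1, c = [9, 7, 8, 4, 12].

Step 1: column multipliers v_i = (∏_{j≠i}(α_i − α_j))^{−1} mod 13.
  i = 1 (α = 5): (5−9)(5−7)(5−2)(5−12) = (−4)·(−2)·3·(−7) = −168 ≡ 1, so v_1 = 1^{−1} = 1 (mod 13).
  i = 2 (α = 9): (9−5)(9−7)(9−2)(9−12) = 4·2·7·(−3) = −168 ≡ 1, so v_2 = 1^{−1} = 1 (mod 13).
  i = 3 (α = 7): (7−5)(7−9)(7−2)(7−12) = 2·(−2)·5·(−5) = 100 ≡ 9, so v_3 = 9^{−1} = 3 (mod 13).
  i = 4 (α = 2): (2−5)(2−9)(2−7)(2−12) = (−3)·(−7)·(−5)·(−10) = 1050 ≡ 10, so v_4 = 10^{−1} = 4 (mod 13).
  i = 5 (α = 12): (12−5)(12−9)(12−7)(12−2) = 7·3·5·10 = 1050 ≡ 10, so v_5 = 10^{−1} = 4 (mod 13).
  v = [1, 1, 3, 4, 4].
Step 2: syndromes of r = [9, 7, 8, 4, 0] (all sums mod 13).
  S_0 = Σ v_i r_i = 1·9 + 1·7 + 3·8 + 4·4 + 4·0 = 56 ≡ 4.
  S_1 = Σ v_i α_i r_i = 1·5·9 + 1·9·7 + 3·7·8 + 4·2·4 + 4·12·0 = 308 ≡ 9.
  α_i^2 mod 13 = [12, 3, 10, 4, 1].
  S_2 = Σ v_i α_i^2 r_i = 1·12·9 + 1·3·7 + 3·10·8 + 4·4·4 + 4·1·0 = 433 ≡ 4.
  S = (4, 9, 4) ≠ 0, so r is not a codeword (an error is present).
Step 3: locate the error. For a single error e at position i, S_ℓ = v_i·e·α_i^ℓ, so α_err = S_1/S_0.
  S_0^{−1} = 4^{−1} = 10 (mod 13), so α_err = 9·10 = 90 ≡ 12 = α_5. Error position i = 5.
  Consistency check: S_2/S_1 = 4·3 = 12 ≡ 12 = α_err ✓ (single-error assumption holds).
Step 4: error magnitude e = S_0/v_5 = S_0·∏_{j≠5}(α_5 − α_j) = 4·10 = 40 ≡ 1 (mod 13).
Step 5: correct position 5: c_5 = r_5 − e = 0 − 1 ≡ 12 (mod 13). Hence c = [9, 7, 8, 4, 12].
  Check: interpolating c through the α_i gives m(x) = 5 + 6·x (degree < 2) with m(α_i) = c_i for every i, so c is indeed a codeword.


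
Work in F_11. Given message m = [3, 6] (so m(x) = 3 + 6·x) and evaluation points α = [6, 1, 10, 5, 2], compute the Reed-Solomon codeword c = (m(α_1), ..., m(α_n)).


c = [6, 9, 8, 0, 4]

Message polynomial: m(x) = 3 + 6·x (mod 11).
For each evaluation point α_i, compute m(α_i) mod 11:
  α_1 = 6: Horner steps 6 → 6, so m(6) = 6.
  α_2 = 1: Horner steps 6 → 9, so m(1) = 9.
  α_3 = 10: Horner steps 6 → 8, so m(10) = 8.
  α_4 = 5: Horner steps 6 → 0, so m(5) = 0.
  α_5 = 2: Horner steps 6 → 4, so m(2) = 4.
Codeword c = [6, 9, 8, 0, 4] ∈ F_11^5.


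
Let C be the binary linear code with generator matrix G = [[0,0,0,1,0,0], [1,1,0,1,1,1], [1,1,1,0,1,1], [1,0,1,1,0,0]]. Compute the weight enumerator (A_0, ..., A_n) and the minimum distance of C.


Weight distribution: A_0 = 1, A_1 = 3, A_2 = 3, A_3 = 2, A_4 = 3, A_5 = 3, A_6 = 1. Minimum distance d = 1.

Enumerate all 2^4 = 16 messages m ∈ F_2^4.
For each, compute codeword c = mG in F_2^6, then tally its weight.
  m = 0000 → c = 000000, weight = 0.
  m = 1000 → c = 000100, weight = 1.
  m = 0100 → c = 110111, weight = 5.
  m = 1100 → c = 110011, weight = 4.
  m = 0010 → c = 111011, weight = 5.
  m = 1010 → c = 111111, weight = 6.
  m = 0110 → c = 001100, weight = 2.
  m = 1110 → c = 001000, weight = 1.
  m = 0001 → c = 101100, weight = 3.
  m = 1001 → c = 101000, weight = 2.
  m = 0101 → c = 011011, weight = 4.
  m = 1101 → c = 011111, weight = 5.
  m = 0011 → c = 010111, weight = 4.
  m = 1011 → c = 010011, weight = 3.
  m = 0111 → c = 100000, weight = 1.
  m = 1111 → c = 100100, weight = 2.
Tally weights:
  weight 0: 1 codewords.
  weight 1: 3 codewords.
  weight 2: 3 codewords.
  weight 3: 2 codewords.
  weight 4: 3 codewords.
  weight 5: 3 codewords.
  weight 6: 1 codewords.
Minimum distance d = smallest w > 0 with A_w > 0 = 1.
Sanity: Σ A_w = 16 = 2^4 = 16 ✓.


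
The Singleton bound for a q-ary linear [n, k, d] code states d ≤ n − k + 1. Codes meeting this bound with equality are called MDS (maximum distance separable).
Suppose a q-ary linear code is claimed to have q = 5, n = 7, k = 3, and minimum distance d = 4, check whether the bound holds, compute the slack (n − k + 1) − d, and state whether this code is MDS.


Singleton RHS = n − k + 1 = 5, slack = 1, bound satisfied, not MDS.

Singleton bound: d ≤ n − k + 1.
Here n = 7, k = 3, so n − k + 1 = 5.
Given d = 4, check d ≤ 5: YES.
Slack = (n − k + 1) − d = 1.
The code is NOT MDS (slack = 1 > 0).
Description: the claimed parameters are [7, 3, 4]_5; such a code would be non-MDS.


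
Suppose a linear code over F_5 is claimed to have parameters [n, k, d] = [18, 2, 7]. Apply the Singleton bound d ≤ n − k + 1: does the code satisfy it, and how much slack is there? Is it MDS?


Singleton RHS = n − k + 1 = 17, slack = 10, bound satisfied, not MDS.

Singleton bound: d ≤ n − k + 1.
Here n = 18, k = 2, so n − k + 1 = 17.
Given d = 7, check d ≤ 17: YES.
Slack = (n − k + 1) − d = 10.
The code is NOT MDS (slack = 10 > 0).
Description: the claimed parameters are [18, 2, 7]_5; such a code would be non-MDS.


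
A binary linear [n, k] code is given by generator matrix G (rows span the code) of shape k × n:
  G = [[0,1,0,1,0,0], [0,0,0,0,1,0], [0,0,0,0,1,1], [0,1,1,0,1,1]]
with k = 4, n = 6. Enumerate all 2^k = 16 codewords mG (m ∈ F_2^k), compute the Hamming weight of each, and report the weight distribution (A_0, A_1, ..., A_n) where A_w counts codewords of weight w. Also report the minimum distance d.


Weight distribution: A_0 = 1, A_1 = 2, A_2 = 4, A_3 = 6, A_4 = 3. Minimum distance d = 1.

Enumerate all 2^4 = 16 messages m ∈ F_2^4.
For each, compute codeword c = mG in F_2^6, then tally its weight.
  m = 0000 → c = 000000, weight = 0.
  m = 1000 → c = 010100, weight = 2.
  m = 0100 → c = 000010, weight = 1.
  m = 1100 → c = 010110, weight = 3.
  m = 0010 → c = 000011, weight = 2.
  m = 1010 → c = 010111, weight = 4.
  m = 0110 → c = 000001, weight = 1.
  m = 1110 → c = 010101, weight = 3.
  m = 0001 → c = 011011, weight = 4.
  m = 1001 → c = 001111, weight = 4.
  m = 0101 → c = 011001, weight = 3.
  m = 1101 → c = 001101, weight = 3.
  m = 0011 → c = 011000, weight = 2.
  m = 1011 → c = 001100, weight = 2.
  m = 0111 → c = 011010, weight = 3.
  m = 1111 → c = 001110, weight = 3.
Tally weights:
  weight 0: 1 codewords.
  weight 1: 2 codewords.
  weight 2: 4 codewords.
  weight 3: 6 codewords.
  weight 4: 3 codewords.
Minimum distance d = smallest w > 0 with A_w > 0 = 1.
Sanity: Σ A_w = 16 = 2^4 = 16 ✓.


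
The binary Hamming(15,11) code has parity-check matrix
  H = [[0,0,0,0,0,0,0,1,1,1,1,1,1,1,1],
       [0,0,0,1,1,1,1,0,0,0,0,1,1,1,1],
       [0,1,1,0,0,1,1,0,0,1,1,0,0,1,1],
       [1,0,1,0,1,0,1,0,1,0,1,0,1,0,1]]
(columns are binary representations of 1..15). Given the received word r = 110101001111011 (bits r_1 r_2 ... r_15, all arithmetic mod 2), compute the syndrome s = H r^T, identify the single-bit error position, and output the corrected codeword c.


s = (0, 1, 0, 0)^T, error position = 4, corrected codeword c = 110001001111011

Compute s = H r^T mod 2 one row at a time:
  s_1 = 0 + 1 + 1 + 1 + 1 + 0 + 1 + 1 = 6 ≡ 0 (mod 2).
  s_2 = 1 + 0 + 1 + 0 + 1 + 0 + 1 + 1 = 5 ≡ 1 (mod 2).
  s_3 = 1 + 0 + 1 + 0 + 1 + 1 + 1 + 1 = 6 ≡ 0 (mod 2).
  s_4 = 1 + 0 + 0 + 0 + 1 + 1 + 0 + 1 = 4 ≡ 0 (mod 2).
s = (0, 1, 0, 0)^T — this equals column 4 of H (binary 0100), so error is at position 4.
Correct: flip bit 4 of r = 110101001111011 to get c = 110001001111011.


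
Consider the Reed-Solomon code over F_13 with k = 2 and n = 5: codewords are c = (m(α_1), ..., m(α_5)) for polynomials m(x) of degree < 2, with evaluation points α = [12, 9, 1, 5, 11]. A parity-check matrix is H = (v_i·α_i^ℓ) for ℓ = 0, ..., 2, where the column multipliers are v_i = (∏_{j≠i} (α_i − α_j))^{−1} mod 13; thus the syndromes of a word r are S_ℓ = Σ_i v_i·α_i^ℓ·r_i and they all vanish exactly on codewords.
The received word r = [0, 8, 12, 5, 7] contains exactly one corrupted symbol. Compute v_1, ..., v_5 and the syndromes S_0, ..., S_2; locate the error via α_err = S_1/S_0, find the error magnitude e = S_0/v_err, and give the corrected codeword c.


S = (2, 10, 11), error at position 4, error magnitude e = 8, c = [0, 8, 12, 10, 7].

Step 1: column multipliers v_i = (∏_{j≠i}(α_i − α_j))^{−1} mod 13.
  i = 1 (α = 12): (12−9)(12−1)(12−5)(12−11) = 3·11·7·1 = 231 ≡ 10, so v_1 = 10^{−1} = 4 (mod 13).
  i = 2 (α = 9): (9−12)(9−1)(9−5)(9−11) = (−3)·8·4·(−2) = 192 ≡ 10, so v_2 = 10^{−1} = 4 (mod 13).
  i = 3 (α = 1): (1−12)(1−9)(1−5)(1−11) = (−11)·(−8)·(−4)·(−10) = 3520 ≡ 10, so v_3 = 10^{−1} = 4 (mod 13).
  i = 4 (α = 5): (5−12)(5−9)(5−1)(5−11) = (−7)·(−4)·4·(−6) = −672 ≡ 4, so v_4 = 4^{−1} = 10 (mod 13).
  i = 5 (α = 11): (11−12)(11−9)(11−1)(11−5) = (−1)·2·10·6 = −120 ≡ 10, so v_5 = 10^{−1} = 4 (mod 13).
  v = [4, 4, 4, 10, 4].
Step 2: syndromes of r = [0, 8, 12, 5, 7] (all sums mod 13).
  S_0 = Σ v_i r_i = 4·0 + 4·8 + 4·12 + 10·5 + 4·7 = 158 ≡ 2.
  S_1 = Σ v_i α_i r_i = 4·12·0 + 4·9·8 + 4·1·12 + 10·5·5 + 4·11·7 = 894 ≡ 10.
  α_i^2 mod 13 = [1, 3, 1, 12, 4].
  S_2 = Σ v_i α_i^2 r_i = 4·1·0 + 4·3·8 + 4·1·12 + 10·12·5 + 4·4·7 = 856 ≡ 11.
  S = (2, 10, 11) ≠ 0, so r is not a codeword (an error is present).
Step 3: locate the error. For a single error e at position i, S_ℓ = v_i·e·α_i^ℓ, so α_err = S_1/S_0.
  S_0^{−1} = 2^{−1} = 7 (mod 13), so α_err = 10·7 = 70 ≡ 5 = α_4. Error position i = 4.
  Consistency check: S_2/S_1 = 11·4 = 44 ≡ 5 = α_err ✓ (single-error assumption holds).
Step 4: error magnitude e = S_0/v_4 = S_0·∏_{j≠4}(α_4 − α_j) = 2·4 = 8 ≡ 8 (mod 13).
Step 5: correct position 4: c_4 = r_4 − e = 5 − 8 ≡ 10 (mod 13). Hence c = [0, 8, 12, 10, 7].
  Check: interpolating c through the α_i gives m(x) = 6 + 6·x (degree < 2) with m(α_i) = c_i for every i, so c is indeed a codeword.


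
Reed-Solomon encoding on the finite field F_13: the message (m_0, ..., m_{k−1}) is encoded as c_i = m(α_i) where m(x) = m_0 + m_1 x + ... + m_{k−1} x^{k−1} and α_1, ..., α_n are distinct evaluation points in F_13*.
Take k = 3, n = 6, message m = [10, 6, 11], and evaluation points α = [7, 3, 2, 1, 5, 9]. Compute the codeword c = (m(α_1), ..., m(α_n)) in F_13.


c = [6, 10, 1, 1, 3, 6]

Message polynomial: m(x) = 10 + 6·x + 11·x^2 (mod 13).
For each evaluation point α_i, compute m(α_i) mod 13:
  α_1 = 7: Horner steps 11 → 5 → 6, so m(7) = 6.
  α_2 = 3: Horner steps 11 → 0 → 10, so m(3) = 10.
  α_3 = 2: Horner steps 11 → 2 → 1, so m(2) = 1.
  α_4 = 1: Horner steps 11 → 4 → 1, so m(1) = 1.
  α_5 = 5: Horner steps 11 → 9 → 3, so m(5) = 3.
  α_6 = 9: Horner steps 11 → 1 → 6, so m(9) = 6.
Codeword c = [6, 10, 1, 1, 3, 6] ∈ F_13^6.


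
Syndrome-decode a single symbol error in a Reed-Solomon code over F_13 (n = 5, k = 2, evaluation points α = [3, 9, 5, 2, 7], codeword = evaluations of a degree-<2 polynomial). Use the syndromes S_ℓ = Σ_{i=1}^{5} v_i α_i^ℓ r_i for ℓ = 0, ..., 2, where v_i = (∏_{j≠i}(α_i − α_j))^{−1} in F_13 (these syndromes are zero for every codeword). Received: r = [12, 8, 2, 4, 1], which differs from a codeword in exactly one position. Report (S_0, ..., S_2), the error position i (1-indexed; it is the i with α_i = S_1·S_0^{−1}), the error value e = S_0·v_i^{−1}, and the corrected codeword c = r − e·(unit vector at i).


S = (2, 1, 7), error at position 5, error magnitude e = 9, c = [12, 8, 2, 4, 5].

Step 1: column multipliers v_i = (∏_{j≠i}(α_i − α_j))^{−1} mod 13.
  i = 1 (α = 3): (3−9)(3−5)(3−2)(3−7) = (−6)·(−2)·1·(−4) = −48 ≡ 4, so v_1 = 4^{−1} = 10 (mod 13).
  i = 2 (α = 9): (9−3)(9−5)(9−2)(9−7) = 6·4·7·2 = 336 ≡ 11, so v_2 = 11^{−1} = 6 (mod 13).
  i = 3 (α = 5): (5−3)(5−9)(5−2)(5−7) = 2·(−4)·3·(−2) = 48 ≡ 9, so v_3 = 9^{−1} = 3 (mod 13).
  i = 4 (α = 2): (2−3)(2−9)(2−5)(2−7) = (−1)·(−7)·(−3)·(−5) = 105 ≡ 1, so v_4 = 1^{−1} = 1 (mod 13).
  i = 5 (α = 7): (7−3)(7−9)(7−5)(7−2) = 4·(−2)·2·5 = −80 ≡ 11, so v_5 = 11^{−1} = 6 (mod 13).
  v = [10, 6, 3, 1, 6].
Step 2: syndromes of r = [12, 8, 2, 4, 1] (all sums mod 13).
  S_0 = Σ v_i r_i = 10·12 + 6·8 + 3·2 + 1·4 + 6·1 = 184 ≡ 2.
  S_1 = Σ v_i α_i r_i = 10·3·12 + 6·9·8 + 3·5·2 + 1·2·4 + 6·7·1 = 872 ≡ 1.
  α_i^2 mod 13 = [9, 3, 12, 4, 10].
  S_2 = Σ v_i α_i^2 r_i = 10·9·12 + 6·3·8 + 3·12·2 + 1·4·4 + 6·10·1 = 1372 ≡ 7.
  S = (2, 1, 7) ≠ 0, so r is not a codeword (an error is present).
Step 3: locate the error. For a single error e at position i, S_ℓ = v_i·e·α_i^ℓ, so α_err = S_1/S_0.
  S_0^{−1} = 2^{−1} = 7 (mod 13), so α_err = 1·7 = 7 ≡ 7 = α_5. Error position i = 5.
  Consistency check: S_2/S_1 = 7·1 = 7 ≡ 7 = α_err ✓ (single-error assumption holds).
Step 4: error magnitude e = S_0/v_5 = S_0·∏_{j≠5}(α_5 − α_j) = 2·11 = 22 ≡ 9 (mod 13).
Step 5: correct position 5: c_5 = r_5 − e = 1 − 9 ≡ 5 (mod 13). Hence c = [12, 8, 2, 4, 5].
  Check: interpolating c through the α_i gives m(x) = 1 + 8·x (degree < 2) with m(α_i) = c_i for every i, so c is indeed a codeword.


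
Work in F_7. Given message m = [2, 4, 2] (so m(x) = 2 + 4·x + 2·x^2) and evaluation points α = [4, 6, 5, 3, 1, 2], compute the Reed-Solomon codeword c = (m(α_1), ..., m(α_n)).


c = [1, 0, 2, 4, 1, 4]

Message polynomial: m(x) = 2 + 4·x + 2·x^2 (mod 7).
For each evaluation point α_i, compute m(α_i) mod 7:
  α_1 = 4: Horner steps 2 → 5 → 1, so m(4) = 1.
  α_2 = 6: Horner steps 2 → 2 → 0, so m(6) = 0.
  α_3 = 5: Horner steps 2 → 0 → 2, so m(5) = 2.
  α_4 = 3: Horner steps 2 → 3 → 4, so m(3) = 4.
  α_5 = 1: Horner steps 2 → 6 → 1, so m(1) = 1.
  α_6 = 2: Horner steps 2 → 1 → 4, so m(2) = 4.
Codeword c = [1, 0, 2, 4, 1, 4] ∈ F_7^6.


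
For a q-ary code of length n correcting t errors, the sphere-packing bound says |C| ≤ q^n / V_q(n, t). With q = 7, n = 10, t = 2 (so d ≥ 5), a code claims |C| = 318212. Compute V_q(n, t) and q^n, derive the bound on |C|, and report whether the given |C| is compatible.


V_q(n, t) = 1681, q^n = 282475249, Hamming bound = 168040, |C| = 318212 > bound (violated).

Step 1: Compute V_q(n, t) = Σ_{j=0}^2 C(n, j) (q−1)^j.
  j = 0: C(10,0)·(6)^0 = 1·1 = 1.
  j = 1: C(10,1)·(6)^1 = 10·6 = 60.
  j = 2: C(10,2)·(6)^2 = 45·36 = 1620.
  V_q(n, t) = 1 + 60 + 1620 = 1681.
Step 2: q^n = 7^10 = 282475249.
Step 3: Hamming bound ⌊q^n / V_q(n,t)⌋ = ⌊282475249/1681⌋ = 168040.
Step 4: Compare |C| = 318212 to 168040: violated.
The claimed |C| lies above the Hamming bound, so no 7-ary code of length 10 with d ≥ 5 can have 318212 codewords.


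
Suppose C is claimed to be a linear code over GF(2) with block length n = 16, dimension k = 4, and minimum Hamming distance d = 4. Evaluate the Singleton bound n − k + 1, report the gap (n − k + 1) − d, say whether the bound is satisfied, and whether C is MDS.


Singleton RHS = n − k + 1 = 13, slack = 9, bound satisfied, not MDS.

Singleton bound: d ≤ n − k + 1.
Here n = 16, k = 4, so n − k + 1 = 13.
Given d = 4, check d ≤ 13: YES.
Slack = (n − k + 1) − d = 9.
The code is NOT MDS (slack = 9 > 0).
Description: the claimed parameters are [16, 4, 4]_2; such a code would be non-MDS.


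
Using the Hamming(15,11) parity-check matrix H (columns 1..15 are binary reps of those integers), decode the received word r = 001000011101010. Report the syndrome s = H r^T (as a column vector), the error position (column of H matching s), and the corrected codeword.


s = (1, 0, 1, 0)^T, error position = 10, corrected codeword c = 001000011001010

Compute s = H r^T mod 2 one row at a time:
  s_1 = 1 + 1 + 1 + 0 + 1 + 0 + 1 + 0 = 5 ≡ 1 (mod 2).
  s_2 = 0 + 0 + 0 + 0 + 1 + 0 + 1 + 0 = 2 ≡ 0 (mod 2).
  s_3 = 0 + 1 + 0 + 0 + 1 + 0 + 1 + 0 = 3 ≡ 1 (mod 2).
  s_4 = 0 + 1 + 0 + 0 + 1 + 0 + 0 + 0 = 2 ≡ 0 (mod 2).
s = (1, 0, 1, 0)^T — this equals column 10 of H (binary 1010), so error is at position 10.
Correct: flip bit 10 of r = 001000011101010 to get c = 001000011001010.


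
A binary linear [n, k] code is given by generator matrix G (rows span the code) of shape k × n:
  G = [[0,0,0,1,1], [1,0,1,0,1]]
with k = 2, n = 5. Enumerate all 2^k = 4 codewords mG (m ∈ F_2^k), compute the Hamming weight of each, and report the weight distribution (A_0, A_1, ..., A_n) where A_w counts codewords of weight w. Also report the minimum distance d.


Weight distribution: A_0 = 1, A_2 = 1, A_3 = 2. Minimum distance d = 2.

Enumerate all 2^2 = 4 messages m ∈ F_2^2.
For each, compute codeword c = mG in F_2^5, then tally its weight.
  m = 00 → c = 00000, weight = 0.
  m = 10 → c = 00011, weight = 2.
  m = 01 → c = 10101, weight = 3.
  m = 11 → c = 10110, weight = 3.
Tally weights:
  weight 0: 1 codewords.
  weight 2: 1 codewords.
  weight 3: 2 codewords.
Minimum distance d = smallest w > 0 with A_w > 0 = 2.
Sanity: Σ A_w = 4 = 2^2 = 4 ✓.


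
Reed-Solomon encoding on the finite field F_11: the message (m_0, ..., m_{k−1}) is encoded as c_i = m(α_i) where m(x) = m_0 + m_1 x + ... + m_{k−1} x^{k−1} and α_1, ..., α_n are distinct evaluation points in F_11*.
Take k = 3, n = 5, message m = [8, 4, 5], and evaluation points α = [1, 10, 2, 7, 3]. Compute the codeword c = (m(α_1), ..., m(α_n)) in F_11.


c = [6, 9, 3, 6, 10]

Message polynomial: m(x) = 8 + 4·x + 5·x^2 (mod 11).
For each evaluation point α_i, compute m(α_i) mod 11:
  α_1 = 1: Horner steps 5 → 9 → 6, so m(1) = 6.
  α_2 = 10: Horner steps 5 → 10 → 9, so m(10) = 9.
  α_3 = 2: Horner steps 5 → 3 → 3, so m(2) = 3.
  α_4 = 7: Horner steps 5 → 6 → 6, so m(7) = 6.
  α_5 = 3: Horner steps 5 → 8 → 10, so m(3) = 10.
Codeword c = [6, 9, 3, 6, 10] ∈ F_11^5.


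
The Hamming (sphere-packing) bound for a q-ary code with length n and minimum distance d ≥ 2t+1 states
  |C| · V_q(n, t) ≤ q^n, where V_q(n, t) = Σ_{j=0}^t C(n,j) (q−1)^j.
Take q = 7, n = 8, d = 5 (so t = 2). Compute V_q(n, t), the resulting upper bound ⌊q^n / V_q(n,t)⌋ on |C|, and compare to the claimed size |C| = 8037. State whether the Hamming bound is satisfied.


V_q(n, t) = 1057, q^n = 5764801, Hamming bound = 5453, |C| = 8037 > bound (violated).

Step 1: Compute V_q(n, t) = Σ_{j=0}^2 C(n, j) (q−1)^j.
  j = 0: C(8,0)·(6)^0 = 1·1 = 1.
  j = 1: C(8,1)·(6)^1 = 8·6 = 48.
  j = 2: C(8,2)·(6)^2 = 28·36 = 1008.
  V_q(n, t) = 1 + 48 + 1008 = 1057.
Step 2: q^n = 7^8 = 5764801.
Step 3: Hamming bound ⌊q^n / V_q(n,t)⌋ = ⌊5764801/1057⌋ = 5453.
Step 4: Compare |C| = 8037 to 5453: violated.
The claimed |C| lies above the Hamming bound, so no 7-ary code of length 8 with d ≥ 5 can have 8037 codewords.


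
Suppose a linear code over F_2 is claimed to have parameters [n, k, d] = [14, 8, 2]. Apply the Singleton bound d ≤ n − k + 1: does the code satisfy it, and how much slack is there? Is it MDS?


Singleton RHS = n − k + 1 = 7, slack = 5, bound satisfied, not MDS.

Singleton bound: d ≤ n − k + 1.
Here n = 14, k = 8, so n − k + 1 = 7.
Given d = 2, check d ≤ 7: YES.
Slack = (n − k + 1) − d = 5.
The code is NOT MDS (slack = 5 > 0).
Description: the claimed parameters are [14, 8, 2]_2; such a code would be non-MDS.


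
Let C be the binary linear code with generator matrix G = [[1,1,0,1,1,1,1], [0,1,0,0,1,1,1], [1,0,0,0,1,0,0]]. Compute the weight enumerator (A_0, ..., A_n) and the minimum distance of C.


Weight distribution: A_0 = 1, A_2 = 3, A_4 = 3, A_6 = 1. Minimum distance d = 2.

Enumerate all 2^3 = 8 messages m ∈ F_2^3.
For each, compute codeword c = mG in F_2^7, then tally its weight.
  m = 000 → c = 0000000, weight = 0.
  m = 100 → c = 1101111, weight = 6.
  m = 010 → c = 0100111, weight = 4.
  m = 110 → c = 1001000, weight = 2.
  m = 001 → c = 1000100, weight = 2.
  m = 101 → c = 0101011, weight = 4.
  m = 011 → c = 1100011, weight = 4.
  m = 111 → c = 0001100, weight = 2.
Tally weights:
  weight 0: 1 codewords.
  weight 2: 3 codewords.
  weight 4: 3 codewords.
  weight 6: 1 codewords.
Minimum distance d = smallest w > 0 with A_w > 0 = 2.
Sanity: Σ A_w = 8 = 2^3 = 8 ✓.


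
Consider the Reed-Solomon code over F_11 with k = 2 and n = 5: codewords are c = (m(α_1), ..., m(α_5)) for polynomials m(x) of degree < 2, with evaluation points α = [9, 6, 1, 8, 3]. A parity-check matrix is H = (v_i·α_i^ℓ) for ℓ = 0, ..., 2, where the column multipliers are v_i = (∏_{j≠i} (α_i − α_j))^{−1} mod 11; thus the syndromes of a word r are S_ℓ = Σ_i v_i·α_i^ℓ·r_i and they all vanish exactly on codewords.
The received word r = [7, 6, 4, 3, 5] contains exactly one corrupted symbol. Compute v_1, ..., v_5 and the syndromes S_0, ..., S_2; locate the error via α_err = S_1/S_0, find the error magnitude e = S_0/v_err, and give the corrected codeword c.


S = (4, 4, 4), error at position 3, error magnitude e = 7, c = [7, 6, 8, 3, 5].

Step 1: column multipliers v_i = (∏_{j≠i}(α_i − α_j))^{−1} mod 11.
  i = 1 (α = 9): (9−6)(9−1)(9−8)(9−3) = 3·8·1·6 = 144 ≡ 1, so v_1 = 1^{−1} = 1 (mod 11).
  i = 2 (α = 6): (6−9)(6−1)(6−8)(6−3) = (−3)·5·(−2)·3 = 90 ≡ 2, so v_2 = 2^{−1} = 6 (mod 11).
  i = 3 (α = 1): (1−9)(1−6)(1−8)(1−3) = (−8)·(−5)·(−7)·(−2) = 560 ≡ 10, so v_3 = 10^{−1} = 10 (mod 11).
  i = 4 (α = 8): (8−9)(8−6)(8−1)(8−3) = (−1)·2·7·5 = −70 ≡ 7, so v_4 = 7^{−1} = 8 (mod 11).
  i = 5 (α = 3): (3−9)(3−6)(3−1)(3−8) = (−6)·(−3)·2·(−5) = −180 ≡ 7, so v_5 = 7^{−1} = 8 (mod 11).
  v = [1, 6, 10, 8, 8].
Step 2: syndromes of r = [7, 6, 4, 3, 5] (all sums mod 11).
  S_0 = Σ v_i r_i = 1·7 + 6·6 + 10·4 + 8·3 + 8·5 = 147 ≡ 4.
  S_1 = Σ v_i α_i r_i = 1·9·7 + 6·6·6 + 10·1·4 + 8·8·3 + 8·3·5 = 631 ≡ 4.
  α_i^2 mod 11 = [4, 3, 1, 9, 9].
  S_2 = Σ v_i α_i^2 r_i = 1·4·7 + 6·3·6 + 10·1·4 + 8·9·3 + 8·9·5 = 752 ≡ 4.
  S = (4, 4, 4) ≠ 0, so r is not a codeword (an error is present).
Step 3: locate the error. For a single error e at position i, S_ℓ = v_i·e·α_i^ℓ, so α_err = S_1/S_0.
  S_0^{−1} = 4^{−1} = 3 (mod 11), so α_err = 4·3 = 12 ≡ 1 = α_3. Error position i = 3.
  Consistency check: S_2/S_1 = 4·3 = 12 ≡ 1 = α_err ✓ (single-error assumption holds).
Step 4: error magnitude e = S_0/v_3 = S_0·∏_{j≠3}(α_3 − α_j) = 4·10 = 40 ≡ 7 (mod 11).
Step 5: correct position 3: c_3 = r_3 − e = 4 − 7 ≡ 8 (mod 11). Hence c = [7, 6, 8, 3, 5].
  Check: interpolating c through the α_i gives m(x) = 4 + 4·x (degree < 2) with m(α_i) = c_i for every i, so c is indeed a codeword.


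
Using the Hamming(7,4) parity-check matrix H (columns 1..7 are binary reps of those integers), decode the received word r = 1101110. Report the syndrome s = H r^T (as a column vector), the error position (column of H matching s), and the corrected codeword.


s = (1, 0, 0)^T, error position = 4, corrected codeword c = 1100110

Compute s = H r^T mod 2 one row at a time:
  s_1 = 1 + 1 + 1 + 0 = 3 ≡ 1 (mod 2).
  s_2 = 1 + 0 + 1 + 0 = 2 ≡ 0 (mod 2).
  s_3 = 1 + 0 + 1 + 0 = 2 ≡ 0 (mod 2).
s = (1, 0, 0)^T — this equals column 4 of H (binary 100), so error is at position 4.
Correct: flip bit 4 of r = 1101110 to get c = 1100110.


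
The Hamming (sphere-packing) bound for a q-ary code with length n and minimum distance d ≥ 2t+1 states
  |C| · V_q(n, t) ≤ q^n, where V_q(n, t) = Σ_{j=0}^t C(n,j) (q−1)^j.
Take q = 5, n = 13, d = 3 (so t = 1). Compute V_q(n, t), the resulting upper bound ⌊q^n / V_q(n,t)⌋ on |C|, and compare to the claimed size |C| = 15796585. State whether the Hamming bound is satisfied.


V_q(n, t) = 53, q^n = 1220703125, Hamming bound = 23032134, |C| = 15796585 ≤ bound (satisfied).

Step 1: Compute V_q(n, t) = Σ_{j=0}^1 C(n, j) (q−1)^j.
  j = 0: C(13,0)·(4)^0 = 1·1 = 1.
  j = 1: C(13,1)·(4)^1 = 13·4 = 52.
  V_q(n, t) = 1 + 52 = 53.
Step 2: q^n = 5^13 = 1220703125.
Step 3: Hamming bound ⌊q^n / V_q(n,t)⌋ = ⌊1220703125/53⌋ = 23032134.
Step 4: Compare |C| = 15796585 to 23032134: satisfied.
The claimed |C| lies below the Hamming bound.
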